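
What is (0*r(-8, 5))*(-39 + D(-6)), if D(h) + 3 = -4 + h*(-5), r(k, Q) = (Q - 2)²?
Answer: 0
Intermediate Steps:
r(k, Q) = (-2 + Q)²
D(h) = -7 - 5*h (D(h) = -3 + (-4 + h*(-5)) = -3 + (-4 - 5*h) = -7 - 5*h)
(0*r(-8, 5))*(-39 + D(-6)) = (0*(-2 + 5)²)*(-39 + (-7 - 5*(-6))) = (0*3²)*(-39 + (-7 + 30)) = (0*9)*(-39 + 23) = 0*(-16) = 0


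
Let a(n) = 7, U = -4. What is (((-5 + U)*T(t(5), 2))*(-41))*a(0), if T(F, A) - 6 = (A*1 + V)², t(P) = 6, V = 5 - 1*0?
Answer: 142065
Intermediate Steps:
V = 5 (V = 5 + 0 = 5)
T(F, A) = 6 + (5 + A)² (T(F, A) = 6 + (A*1 + 5)² = 6 + (A + 5)² = 6 + (5 + A)²)
(((-5 + U)*T(t(5), 2))*(-41))*a(0) = (((-5 - 4)*(6 + (5 + 2)²))*(-41))*7 = (-9*(6 + 7²)*(-41))*7 = (-9*(6 + 49)*(-41))*7 = (-9*55*(-41))*7 = -495*(-41)*7 = 20295*7 = 142065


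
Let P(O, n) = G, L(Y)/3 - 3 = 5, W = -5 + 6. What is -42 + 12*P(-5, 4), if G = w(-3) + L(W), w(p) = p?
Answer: 210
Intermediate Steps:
W = 1
L(Y) = 24 (L(Y) = 9 + 3*5 = 9 + 15 = 24)
G = 21 (G = -3 + 24 = 21)
P(O, n) = 21
-42 + 12*P(-5, 4) = -42 + 12*21 = -42 + 252 = 210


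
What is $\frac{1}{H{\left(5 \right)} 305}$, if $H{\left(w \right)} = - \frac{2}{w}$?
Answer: $- \frac{1}{122} \approx -0.0081967$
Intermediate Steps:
$\frac{1}{H{\left(5 \right)} 305} = \frac{1}{- \frac{2}{5} \cdot 305} = \frac{1}{\left(-2\right) \frac{1}{5} \cdot 305} = \frac{1}{\left(- \frac{2}{5}\right) 305} = \frac{1}{-122} = - \frac{1}{122}$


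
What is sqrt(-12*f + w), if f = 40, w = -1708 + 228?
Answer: 14*I*sqrt(10) ≈ 44.272*I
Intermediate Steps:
w = -1480
sqrt(-12*f + w) = sqrt(-12*40 - 1480) = sqrt(-480 - 1480) = sqrt(-1960) = 14*I*sqrt(10)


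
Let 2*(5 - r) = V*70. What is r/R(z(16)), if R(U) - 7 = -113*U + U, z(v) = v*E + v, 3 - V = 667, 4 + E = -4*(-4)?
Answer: -23245/23289 ≈ -0.99811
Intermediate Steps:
E = 12 (E = -4 - 4*(-4) = -4 + 16 = 12)
V = -664 (V = 3 - 1*667 = 3 - 667 = -664)
z(v) = 13*v (z(v) = v*12 + v = 12*v + v = 13*v)
r = 23245 (r = 5 - (-332)*70 = 5 - ½*(-46480) = 5 + 23240 = 23245)
R(U) = 7 - 112*U (R(U) = 7 + (-113*U + U) = 7 - 112*U)
r/R(z(16)) = 23245/(7 - 1456*16) = 23245/(7 - 112*208) = 23245/(7 - 23296) = 23245/(-23289) = 23245*(-1/23289) = -23245/23289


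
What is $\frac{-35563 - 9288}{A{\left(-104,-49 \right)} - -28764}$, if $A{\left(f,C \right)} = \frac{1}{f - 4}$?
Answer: $- \frac{4843908}{3106511} \approx -1.5593$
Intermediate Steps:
$A{\left(f,C \right)} = \frac{1}{-4 + f}$
$\frac{-35563 - 9288}{A{\left(-104,-49 \right)} - -28764} = \frac{-35563 - 9288}{\frac{1}{-4 - 104} - -28764} = - \frac{44851}{\frac{1}{-108} + 28764} = - \frac{44851}{- \frac{1}{108} + 28764} = - \frac{44851}{\frac{3106511}{108}} = \left(-44851\right) \frac{108}{3106511} = - \frac{4843908}{3106511}$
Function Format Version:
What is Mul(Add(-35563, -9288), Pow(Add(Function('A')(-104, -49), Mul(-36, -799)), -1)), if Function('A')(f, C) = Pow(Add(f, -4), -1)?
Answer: Rational(-4843908, 3106511) ≈ -1.5593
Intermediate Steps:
Function('A')(f, C) = Pow(Add(-4, f), -1)
Mul(Add(-35563, -9288), Pow(Add(Function('A')(-104, -49), Mul(-36, -799)), -1)) = Mul(Add(-35563, -9288), Pow(Add(Pow(Add(-4, -104), -1), Mul(-36, -799)), -1)) = Mul(-44851, Pow(Add(Pow(-108, -1), 28764), -1)) = Mul(-44851, Pow(Add(Rational(-1, 108), 28764), -1)) = Mul(-44851, Pow(Rational(3106511, 108), -1)) = Mul(-44851, Rational(108, 3106511)) = Rational(-4843908, 3106511)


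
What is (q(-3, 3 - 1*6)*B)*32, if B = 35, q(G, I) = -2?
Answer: -2240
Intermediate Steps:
(q(-3, 3 - 1*6)*B)*32 = -2*35*32 = -70*32 = -2240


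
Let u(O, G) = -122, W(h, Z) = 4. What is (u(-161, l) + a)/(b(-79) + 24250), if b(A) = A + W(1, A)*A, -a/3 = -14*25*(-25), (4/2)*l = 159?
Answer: -26372/23855 ≈ -1.1055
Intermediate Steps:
l = 159/2 (l = (½)*159 = 159/2 ≈ 79.500)
a = -26250 (a = -3*(-14*25)*(-25) = -(-1050)*(-25) = -3*8750 = -26250)
b(A) = 5*A (b(A) = A + 4*A = 5*A)
(u(-161, l) + a)/(b(-79) + 24250) = (-122 - 26250)/(5*(-79) + 24250) = -26372/(-395 + 24250) = -26372/23855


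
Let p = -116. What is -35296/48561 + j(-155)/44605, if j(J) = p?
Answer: -1580011156/2166063405 ≈ -0.72944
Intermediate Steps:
j(J) = -116
-35296/48561 + j(-155)/44605 = -35296/48561 - 116/44605 = -1580011156/2166063405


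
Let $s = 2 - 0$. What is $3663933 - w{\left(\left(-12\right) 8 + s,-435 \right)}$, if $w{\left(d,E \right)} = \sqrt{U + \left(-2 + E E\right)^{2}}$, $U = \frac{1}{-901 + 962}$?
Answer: $3663933 - \frac{\sqrt{133231684015670}}{61} \approx 3.4747 \cdot 10^{6}$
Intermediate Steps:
$s = 2$ ($s = 2 + 0 = 2$)
$U = \frac{1}{61} \approx 0.016393$
$w{\left(d,E \right)} = \sqrt{\frac{1}{61} + \left(-2 + E^{2}\right)^{2}}$ ($w{\left(d,E \right)} = \sqrt{\frac{1}{61} + \left(-2 + E E\right)^{2}} = \sqrt{\frac{1}{61} + \left(-2 + E^{2}\right)^{2}}$)
$3663933 - w{\left(\left(-12\right) 8 + s,-435 \right)} = 3663933 - \frac{\sqrt{61 + 3721 \left(-2 + \left(-435\right)^{2}\right)^{2}}}{61} = 3663933 - \frac{\sqrt{61 + 3721 \left(-2 + 189225\right)^{2}}}{61} = 3663933 - \frac{\sqrt{61 + 3721 \cdot 189223^{2}}}{61} = 3663933 - \frac{\sqrt{61 + 3721 \cdot 35805343729}}{61} = 3663933 - \frac{\sqrt{61 + 133231684015609}}{61} = 3663933 - \frac{\sqrt{133231684015670}}{61}$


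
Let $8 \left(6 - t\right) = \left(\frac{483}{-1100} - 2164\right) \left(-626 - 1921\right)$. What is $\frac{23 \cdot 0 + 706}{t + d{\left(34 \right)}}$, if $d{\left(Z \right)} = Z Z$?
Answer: $- \frac{6212800}{6053883401} \approx -0.0010263$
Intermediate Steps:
$t = - \frac{6064056201}{8800}$ ($t = 6 - \frac{\left(\frac{483}{-1100} - 2164\right) \left(-626 - 1921\right)}{8} = 6 - \frac{\left(483 \left(- \frac{1}{1100}\right) - 2164\right) \left(-2547\right)}{8} = 6 - \frac{\left(- \frac{483}{1100} - 2164\right) \left(-2547\right)}{8} = 6 - \frac{\left(- \frac{2380883}{1100}\right) \left(-2547\right)}{8} = 6 - \frac{6064109001}{8800} = - \frac{6064056201}{8800} \approx -6.891 \cdot 10^{5}$)
$d{\left(Z \right)} = Z^{2}$
$\frac{23 \cdot 0 + 706}{t + d{\left(34 \right)}} = \frac{23 \cdot 0 + 706}{- \frac{6064056201}{8800} + 34^{2}} = \frac{0 + 706}{- \frac{6064056201}{8800} + 1156} = \frac{706}{- \frac{6053883401}{8800}} = 706 \left(- \frac{8800}{6053883401}\right) = - \frac{6212800}{6053883401}$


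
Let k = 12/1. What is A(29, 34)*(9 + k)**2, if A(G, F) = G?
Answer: 12789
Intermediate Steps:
k = 12 (k = 12*1 = 12)
A(29, 34)*(9 + k)**2 = 29*(9 + 12)**2 = 29*21**2 = 29*441 = 12789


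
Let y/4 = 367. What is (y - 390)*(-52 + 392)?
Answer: 366520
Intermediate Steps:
y = 1468 (y = 4*367 = 1468)
(y - 390)*(-52 + 392) = (1468 - 390)*(-52 + 392) = 1078*340 = 366520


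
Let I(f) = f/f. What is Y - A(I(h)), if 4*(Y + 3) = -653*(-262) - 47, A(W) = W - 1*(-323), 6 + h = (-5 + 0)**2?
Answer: 169731/4 ≈ 42433.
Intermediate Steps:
h = 19 (h = -6 + (-5 + 0)**2 = -6 + (-5)**2 = -6 + 25 = 19)
I(f) = 1
A(W) = 323 + W (A(W) = W + 323 = 323 + W)
Y = 171027/4 (Y = -3 + (-653*(-262) - 47)/4 = -3 + (171086 - 47)/4 = -3 + (1/4)*171039 = -3 + 171039/4 = 171027/4 ≈ 42757.)
Y - A(I(h)) = 171027/4 - (323 + 1) = 171027/4 - 1*324 = 171027/4 - 324 = 169731/4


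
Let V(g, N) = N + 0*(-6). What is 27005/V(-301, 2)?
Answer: 27005/2 ≈ 13503.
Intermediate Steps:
V(g, N) = N (V(g, N) = N + 0 = N)
27005/V(-301, 2) = 27005/2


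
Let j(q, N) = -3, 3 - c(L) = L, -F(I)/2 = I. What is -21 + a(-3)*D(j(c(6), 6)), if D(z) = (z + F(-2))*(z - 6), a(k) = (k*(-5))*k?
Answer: 384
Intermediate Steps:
a(k) = -5*k**2 (a(k) = (-5*k)*k = -5*k**2)
F(I) = -2*I
c(L) = 3 - L
D(z) = (-6 + z)*(4 + z) (D(z) = (z - 2*(-2))*(z - 6) = (z + 4)*(-6 + z) = (4 + z)*(-6 + z) = (-6 + z)*(4 + z))
-21 + a(-3)*D(j(c(6), 6)) = -21 + (-5*(-3)**2)*(-24 + (-3)**2 - 2*(-3)) = -21 + (-5*9)*(-24 + 9 + 6) = -21 - 45*(-9) = -21 + 405 = 384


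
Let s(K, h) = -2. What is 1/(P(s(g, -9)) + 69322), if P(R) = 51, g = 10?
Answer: 1/69373 ≈ 1.4415e-5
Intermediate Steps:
1/(P(s(g, -9)) + 69322) = 1/(51 + 69322) = 1/69373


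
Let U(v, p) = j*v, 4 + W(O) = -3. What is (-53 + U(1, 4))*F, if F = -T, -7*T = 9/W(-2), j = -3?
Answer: 72/7 ≈ 10.286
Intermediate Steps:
W(O) = -7 (W(O) = -4 - 3 = -7)
T = 9/49 (T = -9/(7*(-7)) = -9*(-1)/(7*7) = -⅐*(-9/7) = 9/49 ≈ 0.18367)
U(v, p) = -3*v
F = -9/49 (F = -1*9/49 = -9/49 ≈ -0.18367)
(-53 + U(1, 4))*F = (-53 - 3*1)*(-9/49) = (-53 - 3)*(-9/49) = -56*(-9/49) = 72/7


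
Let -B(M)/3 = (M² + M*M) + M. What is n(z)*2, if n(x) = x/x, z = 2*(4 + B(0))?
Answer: 2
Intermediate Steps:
B(M) = -6*M² - 3*M (B(M) = -3*((M² + M*M) + M) = -3*((M² + M²) + M) = -3*(2*M² + M) = -3*(M + 2*M²) = -6*M² - 3*M)
z = 8 (z = 2*(4 - 3*0*(1 + 2*0)) = 2*(4 - 3*0*(1 + 0)) = 2*(4 - 3*0*1) = 2*(4 + 0) = 2*4 = 8)
n(x) = 1
n(z)*2 = 1*2 = 2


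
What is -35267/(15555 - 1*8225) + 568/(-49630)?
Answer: -35089293/7275758 ≈ -4.8228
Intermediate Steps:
-35267/(15555 - 1*8225) + 568/(-49630) = -35267/(15555 - 8225) + 568*(-1/49630) = -35267/7330 - 284/24815 = -35089293/7275758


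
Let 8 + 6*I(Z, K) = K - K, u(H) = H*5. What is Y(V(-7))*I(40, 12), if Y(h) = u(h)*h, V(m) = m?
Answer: -980/3 ≈ -326.67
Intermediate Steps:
u(H) = 5*H
I(Z, K) = -4/3 (I(Z, K) = -4/3 + (K - K)/6 = -4/3 + (⅙)*0 = -4/3 + 0 = -4/3)
Y(h) = 5*h² (Y(h) = (5*h)*h = 5*h²)
Y(V(-7))*I(40, 12) = (5*(-7)²)*(-4/3) = (5*49)*(-4/3) = 245*(-4/3) = -980/3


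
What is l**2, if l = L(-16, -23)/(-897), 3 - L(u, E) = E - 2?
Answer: 784/804609 ≈ 0.00097439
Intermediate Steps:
L(u, E) = 5 - E (L(u, E) = 3 - (E - 2) = 3 - (-2 + E) = 3 + (2 - E) = 5 - E)
l = -28/897 (l = (5 - 1*(-23))/(-897) = (5 + 23)*(-1/897) = 28*(-1/897) = -28/897 ≈ -0.031215)
l**2 = (-28/897)**2 = 784/804609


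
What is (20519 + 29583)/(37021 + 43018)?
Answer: 50102/80039 ≈ 0.62597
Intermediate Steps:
(20519 + 29583)/(37021 + 43018) = 50102/80039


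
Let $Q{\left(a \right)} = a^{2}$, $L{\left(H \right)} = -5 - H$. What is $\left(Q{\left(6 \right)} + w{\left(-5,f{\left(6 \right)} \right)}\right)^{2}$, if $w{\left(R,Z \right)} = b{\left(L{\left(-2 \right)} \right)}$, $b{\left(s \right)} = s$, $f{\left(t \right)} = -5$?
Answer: $1089$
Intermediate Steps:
$w{\left(R,Z \right)} = -3$ ($w{\left(R,Z \right)} = -5 - -2 = -5 + 2 = -3$)
$\left(Q{\left(6 \right)} + w{\left(-5,f{\left(6 \right)} \right)}\right)^{2} = \left(6^{2} - 3\right)^{2} = \left(36 - 3\right)^{2} = 33^{2} = 1089$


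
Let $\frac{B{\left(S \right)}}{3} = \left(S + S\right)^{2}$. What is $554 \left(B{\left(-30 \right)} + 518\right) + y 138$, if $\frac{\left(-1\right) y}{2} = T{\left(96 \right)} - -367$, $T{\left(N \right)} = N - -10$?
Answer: $6139624$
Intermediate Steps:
$T{\left(N \right)} = 10 + N$ ($T{\left(N \right)} = N + 10 = 10 + N$)
$y = -946$ ($y = - 2 \left(\left(10 + 96\right) - -367\right) = - 2 \left(106 + 367\right) = \left(-2\right) 473 = -946$)
$B{\left(S \right)} = 12 S^{2}$ ($B{\left(S \right)} = 3 \left(S + S\right)^{2} = 3 \left(2 S\right)^{2} = 3 \cdot 4 S^{2} = 12 S^{2}$)
$554 \left(B{\left(-30 \right)} + 518\right) + y 138 = 554 \left(12 \left(-30\right)^{2} + 518\right) - 130548 = 554 \left(12 \cdot 900 + 518\right) - 130548 = 554 \left(10800 + 518\right) - 130548 = 554 \cdot 11318 - 130548 = 6270172 - 130548 = 6139624$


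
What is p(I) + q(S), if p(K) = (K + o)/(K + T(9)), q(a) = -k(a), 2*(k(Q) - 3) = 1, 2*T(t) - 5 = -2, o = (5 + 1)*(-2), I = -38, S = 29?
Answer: -311/146 ≈ -2.1301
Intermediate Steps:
o = -12 (o = 6*(-2) = -12)
T(t) = 3/2 (T(t) = 5/2 + (1/2)*(-2) = 5/2 - 1 = 3/2)
k(Q) = 7/2 (k(Q) = 3 + (1/2)*1 = 3 + 1/2 = 7/2)
q(a) = -7/2 (q(a) = -1*7/2 = -7/2)
p(K) = (-12 + K)/(3/2 + K) (p(K) = (K - 12)/(K + 3/2) = (-12 + K)/(3/2 + K))
p(I) + q(S) = 2*(-12 - 38)/(3 + 2*(-38)) - 7/2 = 2*(-50)/(3 - 76) - 7/2 = 2*(-50)/(-73) - 7/2 = 2*(-1/73)*(-50) - 7/2 = 100/73 - 7/2 = -311/146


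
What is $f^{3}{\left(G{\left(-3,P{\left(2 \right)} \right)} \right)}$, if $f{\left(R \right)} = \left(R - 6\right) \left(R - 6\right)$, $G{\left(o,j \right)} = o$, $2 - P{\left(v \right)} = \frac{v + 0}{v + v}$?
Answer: $531441$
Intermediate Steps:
$P{\left(v \right)} = \frac{3}{2}$ ($P{\left(v \right)} = 2 - \frac{v + 0}{v + v} = 2 - \frac{v}{2 v} = 2 - v \frac{1}{2 v} = 2 - \frac{1}{2} = \frac{3}{2}$)
$f{\left(R \right)} = \left(-6 + R\right)^{2}$ ($f{\left(R \right)} = \left(-6 + R\right) \left(-6 + R\right) = \left(-6 + R\right)^{2}$)
$f^{3}{\left(G{\left(-3,P{\left(2 \right)} \right)} \right)} = \left(\left(-6 - 3\right)^{2}\right)^{3} = \left(\left(-9\right)^{2}\right)^{3} = 81^{3} = 531441$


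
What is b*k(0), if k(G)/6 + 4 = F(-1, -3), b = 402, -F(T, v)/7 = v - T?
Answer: 24120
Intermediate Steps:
F(T, v) = -7*v + 7*T (F(T, v) = -7*(v - T) = -7*v + 7*T)
k(G) = 60 (k(G) = -24 + 6*(-7*(-3) + 7*(-1)) = -24 + 6*(21 - 7) = -24 + 6*14 = -24 + 84 = 60)
b*k(0) = 402*60 = 24120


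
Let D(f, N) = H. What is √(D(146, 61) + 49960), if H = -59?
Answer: √49901 ≈ 223.39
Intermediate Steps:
D(f, N) = -59
√(D(146, 61) + 49960) = √(-59 + 49960) = √49901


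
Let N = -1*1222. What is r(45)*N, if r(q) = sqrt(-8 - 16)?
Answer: -2444*I*sqrt(6) ≈ -5986.6*I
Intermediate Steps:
N = -1222
r(q) = 2*I*sqrt(6) (r(q) = sqrt(-24) = 2*I*sqrt(6))
r(45)*N = (2*I*sqrt(6))*(-1222) = -2444*I*sqrt(6)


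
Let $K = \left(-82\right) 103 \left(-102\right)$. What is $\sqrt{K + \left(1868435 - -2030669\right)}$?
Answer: $2 \sqrt{1190149} \approx 2181.9$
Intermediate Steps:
$K = 861492$ ($K = \left(-8446\right) \left(-102\right) = 861492$)
$\sqrt{K + \left(1868435 - -2030669\right)} = \sqrt{861492 + \left(1868435 - -2030669\right)} = \sqrt{861492 + \left(1868435 + 2030669\right)} = \sqrt{861492 + 3899104} = \sqrt{4760596} = 2 \sqrt{1190149}$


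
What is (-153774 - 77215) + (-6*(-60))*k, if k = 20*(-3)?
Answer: -252589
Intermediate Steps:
k = -60
(-153774 - 77215) + (-6*(-60))*k = (-153774 - 77215) - 6*(-60)*(-60) = -230989 + 360*(-60) = -230989 - 21600 = -252589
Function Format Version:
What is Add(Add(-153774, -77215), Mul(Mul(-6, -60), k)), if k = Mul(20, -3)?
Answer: -252589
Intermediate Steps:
k = -60
Add(Add(-153774, -77215), Mul(Mul(-6, -60), k)) = Add(Add(-153774, -77215), Mul(Mul(-6, -60), -60)) = Add(-230989, Mul(360, -60)) = Add(-230989, -21600) = -252589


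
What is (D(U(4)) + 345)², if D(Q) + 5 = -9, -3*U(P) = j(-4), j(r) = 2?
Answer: 109561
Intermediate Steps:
U(P) = -⅔ (U(P) = -⅓*2 = -⅔)
D(Q) = -14 (D(Q) = -5 - 9 = -14)
(D(U(4)) + 345)² = (-14 + 345)² = 331² = 109561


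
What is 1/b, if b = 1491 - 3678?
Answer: -1/2187 ≈ -0.00045725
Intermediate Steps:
b = -2187
1/b = 1/(-2187) = -1/2187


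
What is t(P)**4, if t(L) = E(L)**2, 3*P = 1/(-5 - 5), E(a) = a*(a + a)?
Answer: 1/1681512539062500000000 ≈ 5.9470e-22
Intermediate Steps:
E(a) = 2*a**2 (E(a) = a*(2*a) = 2*a**2)
P = -1/30 (P = 1/(3*(-5 - 5)) = (1/3)/(-10) = (1/3)*(-1/10) = -1/30 ≈ -0.033333)
t(L) = 4*L**4 (t(L) = (2*L**2)**2 = 4*L**4)
t(P)**4 = (4*(-1/30)**4)**4 = (4*(1/810000))**4 = (1/202500)**4 = 1/1681512539062500000000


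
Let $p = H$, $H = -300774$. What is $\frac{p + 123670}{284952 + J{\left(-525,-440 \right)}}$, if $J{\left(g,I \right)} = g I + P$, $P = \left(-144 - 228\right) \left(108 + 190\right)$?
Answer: $- \frac{22138}{50637} \approx -0.43719$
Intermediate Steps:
$P = -110856$ ($P = \left(-372\right) 298 = -110856$)
$J{\left(g,I \right)} = -110856 + I g$ ($J{\left(g,I \right)} = g I - 110856 = I g - 110856 = -110856 + I g$)
$p = -300774$
$\frac{p + 123670}{284952 + J{\left(-525,-440 \right)}} = \frac{-300774 + 123670}{284952 - -120144} = - \frac{177104}{284952 + \left(-110856 + 231000\right)} = - \frac{177104}{284952 + 120144} = - \frac{177104}{405096} = \left(-177104\right) \frac{1}{405096} = - \frac{22138}{50637}$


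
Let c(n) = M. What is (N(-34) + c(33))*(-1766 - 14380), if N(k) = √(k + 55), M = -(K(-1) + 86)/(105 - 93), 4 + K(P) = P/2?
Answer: 438633/4 - 16146*√21 ≈ 35668.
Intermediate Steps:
K(P) = -4 + P/2
M = -163/24 (M = -((-4 + (½)*(-1)) + 86)/(105 - 93) = -((-4 - ½) + 86)/12 = -(-9/2 + 86)/12 = -163/(2*12) = -1*163/24 = -163/24 ≈ -6.7917)
N(k) = √(55 + k)
c(n) = -163/24
(N(-34) + c(33))*(-1766 - 14380) = (√(55 - 34) - 163/24)*(-1766 - 14380) = (√21 - 163/24)*(-16146) = (-163/24 + √21)*(-16146) = 438633/4 - 16146*√21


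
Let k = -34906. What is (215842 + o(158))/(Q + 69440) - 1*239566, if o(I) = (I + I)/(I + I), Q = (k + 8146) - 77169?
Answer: -8262607617/34489 ≈ -2.3957e+5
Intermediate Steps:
Q = -103929 (Q = (-34906 + 8146) - 77169 = -26760 - 77169 = -103929)
o(I) = 1 (o(I) = (2*I)/((2*I)) = (2*I)*(1/(2*I)) = 1)
(215842 + o(158))/(Q + 69440) - 1*239566 = (215842 + 1)/(-103929 + 69440) - 1*239566 = 215843/(-34489) - 239566 = 215843*(-1/34489) - 239566 = -215843/34489 - 239566 = -8262607617/34489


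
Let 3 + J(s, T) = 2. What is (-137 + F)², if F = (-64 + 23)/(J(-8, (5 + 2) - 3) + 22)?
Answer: 8514724/441 ≈ 19308.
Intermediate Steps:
J(s, T) = -1 (J(s, T) = -3 + 2 = -1)
F = -41/21 (F = (-64 + 23)/(-1 + 22) = -41/21 ≈ -1.9524)
(-137 + F)² = (-137 - 41/21)² = (-2918/21)² = 8514724/441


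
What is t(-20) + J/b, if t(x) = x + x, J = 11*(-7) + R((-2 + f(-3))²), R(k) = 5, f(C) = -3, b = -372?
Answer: -1234/31 ≈ -39.806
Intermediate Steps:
J = -72 (J = 11*(-7) + 5 = -77 + 5 = -72)
t(x) = 2*x
t(-20) + J/b = 2*(-20) - 72/(-372) = -40 - 1/372*(-72) = -40 + 6/31 = -1234/31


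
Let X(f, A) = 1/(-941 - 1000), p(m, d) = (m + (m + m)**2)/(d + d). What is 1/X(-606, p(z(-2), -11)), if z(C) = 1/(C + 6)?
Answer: -1941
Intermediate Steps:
z(C) = 1/(6 + C)
p(m, d) = (m + 4*m**2)/(2*d) (p(m, d) = (m + (2*m)**2)/((2*d)) = (m + 4*m**2)*(1/(2*d)) = (m + 4*m**2)/(2*d))
X(f, A) = -1/1941 (X(f, A) = 1/(-1941) = -1/1941)
1/X(-606, p(z(-2), -11)) = 1/(-1/1941) = -1941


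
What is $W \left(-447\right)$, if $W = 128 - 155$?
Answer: $12069$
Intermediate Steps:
$W = -27$ ($W = 128 - 155 = -27$)
$W \left(-447\right) = \left(-27\right) \left(-447\right) = 12069$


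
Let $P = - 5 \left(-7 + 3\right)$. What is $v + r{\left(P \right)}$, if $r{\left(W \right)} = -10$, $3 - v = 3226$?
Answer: $-3233$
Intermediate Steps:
$v = -3223$ ($v = 3 - 3226 = -3223$)
$P = 20$ ($P = \left(-5\right) \left(-4\right) = 20$)
$v + r{\left(P \right)} = -3223 - 10 = -3233$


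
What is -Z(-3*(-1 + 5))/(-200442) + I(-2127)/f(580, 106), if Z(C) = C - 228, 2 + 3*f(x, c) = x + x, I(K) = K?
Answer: -71072129/12895102 ≈ -5.5116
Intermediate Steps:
f(x, c) = -⅔ + 2*x/3 (f(x, c) = -⅔ + (x + x)/3 = -⅔ + (2*x)/3 = -⅔ + 2*x/3)
Z(C) = -228 + C
-Z(-3*(-1 + 5))/(-200442) + I(-2127)/f(580, 106) = -(-228 - 3*(-1 + 5))/(-200442) - 2127/(-⅔ + (⅔)*580) = -(-228 - 3*4)*(-1/200442) - 2127/(-⅔ + 1160/3) = -(-228 - 12)*(-1/200442) - 2127/386 = -1*(-240)*(-1/200442) - 2127*1/386 = 240*(-1/200442) - 2127/386 = -40/33407 - 2127/386 = -71072129/12895102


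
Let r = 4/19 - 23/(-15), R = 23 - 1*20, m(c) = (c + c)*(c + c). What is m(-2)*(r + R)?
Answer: 21632/285 ≈ 75.902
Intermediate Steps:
m(c) = 4*c² (m(c) = (2*c)*(2*c) = 4*c²)
R = 3 (R = 23 - 20 = 3)
r = 497/285 (r = 4*(1/19) - 23*(-1/15) = 4/19 + 23/15 = 497/285 ≈ 1.7439)
m(-2)*(r + R) = (4*(-2)²)*(497/285 + 3) = (4*4)*(1352/285) = 16*(1352/285) = 21632/285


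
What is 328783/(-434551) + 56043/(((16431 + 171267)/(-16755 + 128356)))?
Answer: 9955376903183/298770526 ≈ 33321.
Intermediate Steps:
328783/(-434551) + 56043/(((16431 + 171267)/(-16755 + 128356))) = 328783*(-1/434551) + 56043/((187698/111601)) = -25291/33427 + 56043/((187698*(1/111601))) = -25291/33427 + 56043/(26814/15943) = -25291/33427 + 56043*(15943/26814) = -25291/33427 + 297831183/8938 = 9955376903183/298770526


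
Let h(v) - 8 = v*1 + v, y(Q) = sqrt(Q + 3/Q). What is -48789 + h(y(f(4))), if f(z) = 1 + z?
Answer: -48781 + 4*sqrt(35)/5 ≈ -48776.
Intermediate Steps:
h(v) = 8 + 2*v (h(v) = 8 + (v*1 + v) = 8 + (v + v) = 8 + 2*v)
-48789 + h(y(f(4))) = -48789 + (8 + 2*sqrt((1 + 4) + 3/(1 + 4))) = -48789 + (8 + 2*sqrt(5 + 3/5)) = -48789 + (8 + 2*sqrt(28/5)) = -48789 + (8 + 2*(2*sqrt(35)/5)) = -48789 + (8 + 4*sqrt(35)/5) = -48781 + 4*sqrt(35)/5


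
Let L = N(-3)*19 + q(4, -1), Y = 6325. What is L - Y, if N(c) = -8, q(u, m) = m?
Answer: -6478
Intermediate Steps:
L = -153 (L = -8*19 - 1 = -152 - 1 = -153)
L - Y = -153 - 1*6325 = -153 - 6325 = -6478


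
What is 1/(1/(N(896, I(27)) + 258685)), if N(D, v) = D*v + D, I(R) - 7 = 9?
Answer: 273917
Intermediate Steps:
I(R) = 16 (I(R) = 7 + 9 = 16)
N(D, v) = D + D*v
1/(1/(N(896, I(27)) + 258685)) = 1/(1/(896*(1 + 16) + 258685)) = 1/(1/(896*17 + 258685)) = 1/(1/(15232 + 258685)) = 1/(1/273917) = 273917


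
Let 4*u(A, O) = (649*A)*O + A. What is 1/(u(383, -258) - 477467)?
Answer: -4/66039771 ≈ -6.0570e-8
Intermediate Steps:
u(A, O) = A/4 + 649*A*O/4 (u(A, O) = ((649*A)*O + A)/4 = (649*A*O + A)/4 = (A + 649*A*O)/4 = A/4 + 649*A*O/4)
1/(u(383, -258) - 477467) = 1/((¼)*383*(1 + 649*(-258)) - 477467) = 1/((¼)*383*(1 - 167442) - 477467) = 1/((¼)*383*(-167441) - 477467) = 1/(-64129903/4 - 477467) = 1/(-66039771/4) = -4/66039771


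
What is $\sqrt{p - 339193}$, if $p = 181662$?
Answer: $i \sqrt{157531} \approx 396.9 i$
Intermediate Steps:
$\sqrt{p - 339193} = \sqrt{181662 - 339193} = \sqrt{-157531} = i \sqrt{157531}$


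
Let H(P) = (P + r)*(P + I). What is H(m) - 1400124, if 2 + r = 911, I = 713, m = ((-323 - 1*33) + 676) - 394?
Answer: -866559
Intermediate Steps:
m = -74 (m = ((-323 - 33) + 676) - 394 = (-356 + 676) - 394 = 320 - 394 = -74)
r = 909 (r = -2 + 911 = 909)
H(P) = (713 + P)*(909 + P) (H(P) = (P + 909)*(P + 713) = (909 + P)*(713 + P) = (713 + P)*(909 + P))
H(m) - 1400124 = (648117 + (-74)² + 1622*(-74)) - 1400124 = (648117 + 5476 - 120028) - 1400124 = 533565 - 1400124 = -866559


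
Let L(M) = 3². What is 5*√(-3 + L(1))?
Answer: 5*√6 ≈ 12.247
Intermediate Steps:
L(M) = 9
5*√(-3 + L(1)) = 5*√(-3 + 9) = 5*√6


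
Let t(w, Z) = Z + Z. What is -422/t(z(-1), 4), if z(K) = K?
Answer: -211/4 ≈ -52.750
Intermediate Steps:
t(w, Z) = 2*Z
-422/t(z(-1), 4) = -422/(2*4) = -422/8 = -422*⅛ = -211/4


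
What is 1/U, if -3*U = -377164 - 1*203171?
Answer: 1/193445 ≈ 5.1694e-6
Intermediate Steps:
U = 193445 (U = -(-377164 - 1*203171)/3 = -(-377164 - 203171)/3 = -⅓*(-580335) = 193445)
1/U = 1/193445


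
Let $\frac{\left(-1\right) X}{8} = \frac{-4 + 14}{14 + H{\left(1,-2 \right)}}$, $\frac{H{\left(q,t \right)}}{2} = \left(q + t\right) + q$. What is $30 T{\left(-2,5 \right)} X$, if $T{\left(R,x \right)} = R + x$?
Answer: $- \frac{3600}{7} \approx -514.29$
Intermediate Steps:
$H{\left(q,t \right)} = 2 t + 4 q$ ($H{\left(q,t \right)} = 2 \left(\left(q + t\right) + q\right) = 2 \left(t + 2 q\right) = 2 t + 4 q$)
$X = - \frac{40}{7}$ ($X = - 8 \frac{-4 + 14}{14 + \left(2 \left(-2\right) + 4 \cdot 1\right)} = - 8 \frac{10}{14 + \left(-4 + 4\right)} = - 8 \frac{10}{14 + 0} = - 8 \cdot \frac{10}{14} = - 8 \cdot 10 \cdot \frac{1}{14} = \left(-8\right) \frac{5}{7} = - \frac{40}{7} \approx -5.7143$)
$30 T{\left(-2,5 \right)} X = 30 \left(-2 + 5\right) \left(- \frac{40}{7}\right) = 30 \cdot 3 \left(- \frac{40}{7}\right) = 90 \left(- \frac{40}{7}\right) = - \frac{3600}{7}$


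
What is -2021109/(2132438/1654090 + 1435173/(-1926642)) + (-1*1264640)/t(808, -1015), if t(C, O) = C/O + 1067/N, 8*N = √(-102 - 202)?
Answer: 10*(-38753225203686278768945*√19 + 157162506318423558124*I)/(96363294757*(-7676*I + 1083005*√19)) ≈ -3.7133e+6 - 2583.1*I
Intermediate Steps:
N = I*√19/2 (N = √(-102 - 202)/8 = √(-304)/8 = (4*I*√19)/8 = I*√19/2 ≈ 2.1795*I)
t(C, O) = C/O - 2134*I*√19/19 (t(C, O) = C/O + 1067/((I*√19/2)) = C/O + 1067*(-2*I*√19/19) = C/O - 2134*I*√19/19)
-2021109/(2132438/1654090 + 1435173/(-1926642)) + (-1*1264640)/t(808, -1015) = -2021109/(2132438/1654090 + 1435173/(-1926642)) + (-1*1264640)/(808/(-1015) - 2134*I*√19/19) = -2021109/(2132438*(1/1654090) + 1435173*(-1/1926642)) - 1264640/(808*(-1/1015) - 2134*I*√19/19) = -2021109/(1066219/827045 - 478391/642214) - 1264640/(-808/1015 - 2134*I*√19/19) = -2021109/289089884271/531139877630 - 1264640/(-808/1015 - 2134*I*√19/19) = -2021109*531139877630/289089884271 - 1264640/(-808/1015 - 2134*I*√19/19) = -357830528978963890/96363294757 - 1264640/(-808/1015 - 2134*I*√19/19)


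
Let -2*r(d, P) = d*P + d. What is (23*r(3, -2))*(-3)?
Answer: -207/2 ≈ -103.50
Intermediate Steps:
r(d, P) = -d/2 - P*d/2 (r(d, P) = -(d*P + d)/2 = -(P*d + d)/2 = -(d + P*d)/2 = -d/2 - P*d/2)
(23*r(3, -2))*(-3) = (23*(-½*3*(1 - 2)))*(-3) = (23*(-½*3*(-1)))*(-3) = (23*(3/2))*(-3) = (69/2)*(-3) = -207/2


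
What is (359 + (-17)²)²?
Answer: 419904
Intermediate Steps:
(359 + (-17)²)² = (359 + 289)² = 648² = 419904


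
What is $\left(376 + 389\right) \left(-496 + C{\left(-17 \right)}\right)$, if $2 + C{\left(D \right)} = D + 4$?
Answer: $-390915$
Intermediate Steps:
$C{\left(D \right)} = 2 + D$ ($C{\left(D \right)} = -2 + \left(D + 4\right) = -2 + \left(4 + D\right) = 2 + D$)
$\left(376 + 389\right) \left(-496 + C{\left(-17 \right)}\right) = \left(376 + 389\right) \left(-496 + \left(2 - 17\right)\right) = 765 \left(-496 - 15\right) = 765 \left(-511\right) = -390915$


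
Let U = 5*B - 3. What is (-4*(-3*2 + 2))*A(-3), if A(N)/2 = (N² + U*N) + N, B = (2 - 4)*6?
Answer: 6240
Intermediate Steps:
B = -12 (B = -2*6 = -12)
U = -63 (U = 5*(-12) - 3 = -60 - 3 = -63)
A(N) = -124*N + 2*N² (A(N) = 2*((N² - 63*N) + N) = 2*(N² - 62*N) = -124*N + 2*N²)
(-4*(-3*2 + 2))*A(-3) = (-4*(-3*2 + 2))*(2*(-3)*(-62 - 3)) = (-4*(-6 + 2))*(2*(-3)*(-65)) = -4*(-4)*390 = 16*390 = 6240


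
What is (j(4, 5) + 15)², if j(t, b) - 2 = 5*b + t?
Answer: 2116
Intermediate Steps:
j(t, b) = 2 + t + 5*b (j(t, b) = 2 + (5*b + t) = 2 + (t + 5*b) = 2 + t + 5*b)
(j(4, 5) + 15)² = ((2 + 4 + 5*5) + 15)² = ((2 + 4 + 25) + 15)² = (31 + 15)² = 46² = 2116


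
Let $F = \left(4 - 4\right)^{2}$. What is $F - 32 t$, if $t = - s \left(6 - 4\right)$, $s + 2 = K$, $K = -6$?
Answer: $-512$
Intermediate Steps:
$s = -8$ ($s = -2 - 6 = -8$)
$F = 0$ ($F = 0^{2} = 0$)
$t = 16$ ($t = - \left(-8\right) \left(6 - 4\right) = - \left(-8\right) 2 = \left(-1\right) \left(-16\right) = 16$)
$F - 32 t = 0 - 512 = -512$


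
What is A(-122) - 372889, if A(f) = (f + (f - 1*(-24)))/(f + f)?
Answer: -22746174/61 ≈ -3.7289e+5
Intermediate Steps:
A(f) = (24 + 2*f)/(2*f) (A(f) = (f + (f + 24))/((2*f)) = (f + (24 + f))*(1/(2*f)) = (24 + 2*f)*(1/(2*f)) = (24 + 2*f)/(2*f))
A(-122) - 372889 = (12 - 122)/(-122) - 372889 = -1/122*(-110) - 372889 = 55/61 - 372889 = -22746174/61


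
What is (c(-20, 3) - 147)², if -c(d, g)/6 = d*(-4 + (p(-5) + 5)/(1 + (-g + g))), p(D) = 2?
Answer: 45369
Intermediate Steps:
c(d, g) = -18*d (c(d, g) = -6*d*(-4 + (2 + 5)/(1 + (-g + g))) = -6*d*(-4 + 7/(1 + 0)) = -6*d*(-4 + 7/1) = -6*d*(-4 + 7*1) = -6*d*(-4 + 7) = -6*d*3 = -18*d)
(c(-20, 3) - 147)² = (-18*(-20) - 147)² = (360 - 147)² = 213² = 45369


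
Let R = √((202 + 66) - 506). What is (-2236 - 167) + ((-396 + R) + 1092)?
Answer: -1707 + I*√238 ≈ -1707.0 + 15.427*I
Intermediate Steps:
R = I*√238 (R = √(268 - 506) = √(-238) = I*√238 ≈ 15.427*I)
(-2236 - 167) + ((-396 + R) + 1092) = (-2236 - 167) + ((-396 + I*√238) + 1092) = -2403 + (696 + I*√238) = -1707 + I*√238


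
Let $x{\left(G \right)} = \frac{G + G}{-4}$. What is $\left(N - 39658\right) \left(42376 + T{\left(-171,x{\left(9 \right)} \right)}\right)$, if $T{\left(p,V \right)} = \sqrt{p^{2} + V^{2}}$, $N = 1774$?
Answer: $-1605372384 - 2898126 \sqrt{5} \approx -1.6119 \cdot 10^{9}$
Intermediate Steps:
$x{\left(G \right)} = - \frac{G}{2}$ ($x{\left(G \right)} = 2 G \left(- \frac{1}{4}\right) = - \frac{G}{2}$)
$T{\left(p,V \right)} = \sqrt{V^{2} + p^{2}}$
$\left(N - 39658\right) \left(42376 + T{\left(-171,x{\left(9 \right)} \right)}\right) = \left(1774 - 39658\right) \left(42376 + \sqrt{\left(\left(- \frac{1}{2}\right) 9\right)^{2} + \left(-171\right)^{2}}\right) = - 37884 \left(42376 + \sqrt{\left(- \frac{9}{2}\right)^{2} + 29241}\right) = - 37884 \left(42376 + \sqrt{\frac{81}{4} + 29241}\right) = - 37884 \left(42376 + \sqrt{\frac{117045}{4}}\right) = - 37884 \left(42376 + \frac{153 \sqrt{5}}{2}\right) = -1605372384 - 2898126 \sqrt{5}$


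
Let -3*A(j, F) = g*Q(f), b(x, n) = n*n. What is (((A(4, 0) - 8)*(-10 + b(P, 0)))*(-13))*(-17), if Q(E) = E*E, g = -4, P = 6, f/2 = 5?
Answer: -830960/3 ≈ -2.7699e+5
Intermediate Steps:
f = 10 (f = 2*5 = 10)
Q(E) = E**2
b(x, n) = n**2
A(j, F) = 400/3 (A(j, F) = -(-4)*10**2/3 = -(-4)*100/3 = -1/3*(-400) = 400/3)
(((A(4, 0) - 8)*(-10 + b(P, 0)))*(-13))*(-17) = (((400/3 - 8)*(-10 + 0**2))*(-13))*(-17) = ((376*(-10 + 0)/3)*(-13))*(-17) = (((376/3)*(-10))*(-13))*(-17) = -3760/3*(-13)*(-17) = (48880/3)*(-17) = -830960/3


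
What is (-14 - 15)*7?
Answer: -203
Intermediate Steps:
(-14 - 15)*7 = -29*7 = -203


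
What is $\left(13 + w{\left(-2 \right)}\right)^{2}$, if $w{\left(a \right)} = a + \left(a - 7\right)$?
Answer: $4$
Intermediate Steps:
$w{\left(a \right)} = -7 + 2 a$ ($w{\left(a \right)} = a + \left(-7 + a\right) = -7 + 2 a$)
$\left(13 + w{\left(-2 \right)}\right)^{2} = \left(13 + \left(-7 + 2 \left(-2\right)\right)\right)^{2} = \left(13 - 11\right)^{2} = 2^{2} = 4$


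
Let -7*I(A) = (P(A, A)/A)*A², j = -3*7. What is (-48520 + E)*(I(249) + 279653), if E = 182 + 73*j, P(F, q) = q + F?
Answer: -91441919599/7 ≈ -1.3063e+10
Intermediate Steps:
P(F, q) = F + q
j = -21
E = -1351 (E = 182 + 73*(-21) = 182 - 1533 = -1351)
I(A) = -2*A²/7 (I(A) = -(A + A)/A*A²/7 = -(2*A)/A*A²/7 = -2*A²/7)
(-48520 + E)*(I(249) + 279653) = (-48520 - 1351)*(-2/7*249² + 279653) = -49871*(-2/7*62001 + 279653) = -49871*(-124002/7 + 279653) = -49871*1833569/7 = -91441919599/7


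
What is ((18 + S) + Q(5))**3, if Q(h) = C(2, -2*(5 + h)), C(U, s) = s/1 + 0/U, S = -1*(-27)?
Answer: 15625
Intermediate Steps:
S = 27
C(U, s) = s (C(U, s) = s*1 + 0 = s + 0 = s)
Q(h) = -10 - 2*h (Q(h) = -2*(5 + h) = -10 - 2*h)
((18 + S) + Q(5))**3 = ((18 + 27) + (-10 - 2*5))**3 = (45 + (-10 - 10))**3 = (45 - 20)**3 = 25**3 = 15625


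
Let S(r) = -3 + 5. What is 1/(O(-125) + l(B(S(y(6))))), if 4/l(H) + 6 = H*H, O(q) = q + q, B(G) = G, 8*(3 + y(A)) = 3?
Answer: -1/252 ≈ -0.0039683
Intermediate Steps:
y(A) = -21/8 (y(A) = -3 + (⅛)*3 = -3 + 3/8 = -21/8)
S(r) = 2
O(q) = 2*q
l(H) = 4/(-6 + H²) (l(H) = 4/(-6 + H*H) = 4/(-6 + H²))
1/(O(-125) + l(B(S(y(6))))) = 1/(2*(-125) + 4/(-6 + 2²)) = 1/(-250 + 4/(-6 + 4)) = 1/(-250 + 4/(-2)) = 1/(-250 + 4*(-½)) = 1/(-250 - 2) = 1/(-252) = -1/252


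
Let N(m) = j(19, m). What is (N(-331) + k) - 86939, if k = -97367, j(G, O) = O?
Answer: -184637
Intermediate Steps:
N(m) = m
(N(-331) + k) - 86939 = (-331 - 97367) - 86939 = -97698 - 86939 = -184637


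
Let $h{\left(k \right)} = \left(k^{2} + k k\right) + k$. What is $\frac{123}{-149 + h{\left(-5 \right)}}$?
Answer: $- \frac{123}{104} \approx -1.1827$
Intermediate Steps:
$h{\left(k \right)} = k + 2 k^{2}$ ($h{\left(k \right)} = \left(k^{2} + k^{2}\right) + k = 2 k^{2} + k = k + 2 k^{2}$)
$\frac{123}{-149 + h{\left(-5 \right)}} = \frac{123}{-149 - 5 \left(1 + 2 \left(-5\right)\right)} = \frac{123}{-149 - 5 \left(1 - 10\right)} = \frac{123}{-149 - -45} = \frac{123}{-149 + 45} = \frac{123}{-104} = 123 \left(- \frac{1}{104}\right) = - \frac{123}{104}$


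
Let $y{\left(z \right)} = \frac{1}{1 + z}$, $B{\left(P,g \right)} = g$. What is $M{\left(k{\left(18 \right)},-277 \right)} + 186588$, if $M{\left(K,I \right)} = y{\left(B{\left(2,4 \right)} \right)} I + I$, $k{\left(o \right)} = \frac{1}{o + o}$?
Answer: $\frac{931278}{5} \approx 1.8626 \cdot 10^{5}$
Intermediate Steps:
$k{\left(o \right)} = \frac{1}{2 o}$
$M{\left(K,I \right)} = \frac{6 I}{5}$ ($M{\left(K,I \right)} = \frac{I}{1 + 4} + I = \frac{I}{5} + I = \frac{6 I}{5}$)
$M{\left(k{\left(18 \right)},-277 \right)} + 186588 = \frac{6}{5} \left(-277\right) + 186588 = - \frac{1662}{5} + 186588 = \frac{931278}{5}$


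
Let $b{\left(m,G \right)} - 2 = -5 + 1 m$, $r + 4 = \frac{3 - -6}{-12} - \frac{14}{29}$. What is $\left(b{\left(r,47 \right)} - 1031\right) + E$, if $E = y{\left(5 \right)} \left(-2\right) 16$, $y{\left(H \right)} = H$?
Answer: $- \frac{139111}{116} \approx -1199.2$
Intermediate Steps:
$r = - \frac{607}{116}$ ($r = -4 + \left(\frac{3 - -6}{-12} - \frac{14}{29}\right) = -4 + \left(\left(3 + 6\right) \left(- \frac{1}{12}\right) - \frac{14}{29}\right) = -4 + \left(9 \left(- \frac{1}{12}\right) - \frac{14}{29}\right) = -4 - \frac{143}{116} = - \frac{607}{116} \approx -5.2328$)
$b{\left(m,G \right)} = -3 + m$ ($b{\left(m,G \right)} = 2 + \left(-5 + 1 m\right) = 2 + \left(-5 + m\right) = -3 + m$)
$E = -160$ ($E = 5 \left(-2\right) 16 = \left(-10\right) 16 = -160$)
$\left(b{\left(r,47 \right)} - 1031\right) + E = \left(\left(-3 - \frac{607}{116}\right) - 1031\right) - 160 = \left(- \frac{955}{116} - 1031\right) - 160 = - \frac{120551}{116} - 160 = - \frac{139111}{116}$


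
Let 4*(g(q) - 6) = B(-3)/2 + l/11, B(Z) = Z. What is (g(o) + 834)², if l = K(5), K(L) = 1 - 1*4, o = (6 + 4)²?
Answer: 5458402161/7744 ≈ 7.0486e+5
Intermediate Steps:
o = 100 (o = 10² = 100)
K(L) = -3 (K(L) = 1 - 4 = -3)
l = -3
g(q) = 489/88 (g(q) = 6 + (-3/2 - 3/11)/4 = 6 + (¼)*(-39/22) = 6 - 39/88 = 489/88)
(g(o) + 834)² = (489/88 + 834)² = (73881/88)² = 5458402161/7744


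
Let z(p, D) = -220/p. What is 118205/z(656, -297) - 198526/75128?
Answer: -145641377829/413204 ≈ -3.5247e+5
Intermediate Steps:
118205/z(656, -297) - 198526/75128 = 118205/((-220/656)) - 198526/75128 = 118205/((-220*1/656)) - 198526*1/75128 = 118205/(-55/164) - 99263/37564 = 118205*(-164/55) - 99263/37564 = -3877124/11 - 99263/37564 = -145641377829/413204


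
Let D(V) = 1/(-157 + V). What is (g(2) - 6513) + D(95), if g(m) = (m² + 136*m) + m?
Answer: -386571/62 ≈ -6235.0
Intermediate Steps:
g(m) = m² + 137*m
(g(2) - 6513) + D(95) = (2*(137 + 2) - 6513) + 1/(-157 + 95) = (2*139 - 6513) + 1/(-62) = (278 - 6513) - 1/62 = -6235 - 1/62 = -386571/62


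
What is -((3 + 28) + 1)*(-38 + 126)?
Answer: -2816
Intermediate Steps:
-((3 + 28) + 1)*(-38 + 126) = -(31 + 1)*88 = -32*88 = -1*2816 = -2816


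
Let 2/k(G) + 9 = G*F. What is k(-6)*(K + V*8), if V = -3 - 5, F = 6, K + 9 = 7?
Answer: 44/15 ≈ 2.9333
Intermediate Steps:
K = -2 (K = -9 + 7 = -2)
V = -8
k(G) = 2/(-9 + 6*G) (k(G) = 2/(-9 + G*6) = 2/(-9 + 6*G))
k(-6)*(K + V*8) = (2/(3*(-3 + 2*(-6))))*(-2 - 8*8) = (2/(3*(-3 - 12)))*(-2 - 64) = ((⅔)/(-15))*(-66) = ((⅔)*(-1/15))*(-66) = -2/45*(-66) = 44/15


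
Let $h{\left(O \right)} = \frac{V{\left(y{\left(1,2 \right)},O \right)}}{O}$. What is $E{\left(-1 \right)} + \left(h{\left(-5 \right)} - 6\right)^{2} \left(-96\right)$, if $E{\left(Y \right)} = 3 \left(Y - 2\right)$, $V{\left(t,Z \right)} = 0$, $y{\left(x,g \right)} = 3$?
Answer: $-3465$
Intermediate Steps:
$E{\left(Y \right)} = -6 + 3 Y$ ($E{\left(Y \right)} = 3 \left(-2 + Y\right) = -6 + 3 Y$)
$h{\left(O \right)} = 0$ ($h{\left(O \right)} = \frac{0}{O} = 0$)
$E{\left(-1 \right)} + \left(h{\left(-5 \right)} - 6\right)^{2} \left(-96\right) = \left(-6 + 3 \left(-1\right)\right) + \left(0 - 6\right)^{2} \left(-96\right) = \left(-6 - 3\right) + \left(-6\right)^{2} \left(-96\right) = -9 + 36 \left(-96\right) = -9 - 3456 = -3465$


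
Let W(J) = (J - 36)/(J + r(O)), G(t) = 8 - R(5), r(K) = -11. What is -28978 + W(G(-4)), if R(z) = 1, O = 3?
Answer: -115883/4 ≈ -28971.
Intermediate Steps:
G(t) = 7 (G(t) = 8 - 1*1 = 8 - 1 = 7)
W(J) = (-36 + J)/(-11 + J) (W(J) = (J - 36)/(J - 11) = (-36 + J)/(-11 + J))
-28978 + W(G(-4)) = -28978 + (-36 + 7)/(-11 + 7) = -28978 - 29/(-4) = -28978 - 1/4*(-29) = -28978 + 29/4 = -115883/4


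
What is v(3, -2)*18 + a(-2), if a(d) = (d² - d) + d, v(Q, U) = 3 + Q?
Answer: 112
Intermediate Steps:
a(d) = d²
v(3, -2)*18 + a(-2) = (3 + 3)*18 + (-2)² = 6*18 + 4 = 108 + 4 = 112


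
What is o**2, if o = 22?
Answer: 484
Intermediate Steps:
o**2 = 22**2 = 484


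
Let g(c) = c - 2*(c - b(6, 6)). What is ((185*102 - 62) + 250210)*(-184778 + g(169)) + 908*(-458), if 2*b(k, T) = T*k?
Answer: -49744803262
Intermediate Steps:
b(k, T) = T*k/2 (b(k, T) = (T*k)/2 = T*k/2)
g(c) = 36 - c (g(c) = c - 2*(c - 6*6/2) = c - 2*(c - 1*18) = c - 2*(c - 18) = c - 2*(-18 + c) = c + (36 - 2*c) = 36 - c)
((185*102 - 62) + 250210)*(-184778 + g(169)) + 908*(-458) = ((185*102 - 62) + 250210)*(-184778 + (36 - 1*169)) + 908*(-458) = ((18870 - 62) + 250210)*(-184778 + (36 - 169)) - 415864 = (18808 + 250210)*(-184778 - 133) - 415864 = 269018*(-184911) - 415864 = -49744387398 - 415864 = -49744803262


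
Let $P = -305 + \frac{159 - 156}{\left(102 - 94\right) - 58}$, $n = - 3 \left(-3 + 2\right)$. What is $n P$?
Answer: $- \frac{45759}{50} \approx -915.18$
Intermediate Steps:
$n = 3$ ($n = \left(-3\right) \left(-1\right) = 3$)
$P = - \frac{15253}{50}$ ($P = -305 + \frac{3}{8 - 58} = -305 + \frac{3}{-50} = -305 + 3 \left(- \frac{1}{50}\right) = -305 - \frac{3}{50} = - \frac{15253}{50} \approx -305.06$)
$n P = 3 \left(- \frac{15253}{50}\right) = - \frac{45759}{50}$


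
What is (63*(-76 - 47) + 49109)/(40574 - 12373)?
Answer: 41360/28201 ≈ 1.4666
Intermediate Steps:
(63*(-76 - 47) + 49109)/(40574 - 12373) = (63*(-123) + 49109)/28201 = (-7749 + 49109)*(1/28201) = 41360*(1/28201) = 41360/28201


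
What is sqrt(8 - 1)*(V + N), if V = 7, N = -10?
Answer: -3*sqrt(7) ≈ -7.9373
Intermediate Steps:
sqrt(8 - 1)*(V + N) = sqrt(8 - 1)*(7 - 10) = sqrt(7)*(-3) = -3*sqrt(7)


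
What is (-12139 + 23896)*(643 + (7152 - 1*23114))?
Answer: -180105483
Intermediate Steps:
(-12139 + 23896)*(643 + (7152 - 1*23114)) = 11757*(643 + (7152 - 23114)) = 11757*(643 - 15962) = 11757*(-15319) = -180105483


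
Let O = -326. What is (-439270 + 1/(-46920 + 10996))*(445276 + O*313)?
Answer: -386886484987677/2566 ≈ -1.5077e+11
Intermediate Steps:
(-439270 + 1/(-46920 + 10996))*(445276 + O*313) = (-439270 + 1/(-46920 + 10996))*(445276 - 326*313) = (-439270 + 1/(-35924))*(445276 - 102038) = (-439270 - 1/35924)*343238 = -15780335481/35924*343238 = -386886484987677/2566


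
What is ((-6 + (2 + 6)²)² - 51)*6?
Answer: 19878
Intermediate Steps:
((-6 + (2 + 6)²)² - 51)*6 = ((-6 + 8²)² - 51)*6 = ((-6 + 64)² - 51)*6 = (58² - 51)*6 = (3364 - 51)*6 = 3313*6 = 19878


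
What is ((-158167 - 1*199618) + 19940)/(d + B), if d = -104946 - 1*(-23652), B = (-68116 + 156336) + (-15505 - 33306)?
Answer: 67569/8377 ≈ 8.0660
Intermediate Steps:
B = 39409 (B = 88220 - 48811 = 39409)
d = -81294 (d = -104946 + 23652 = -81294)
((-158167 - 1*199618) + 19940)/(d + B) = ((-158167 - 1*199618) + 19940)/(-81294 + 39409) = ((-158167 - 199618) + 19940)/(-41885) = (-357785 + 19940)*(-1/41885) = -337845*(-1/41885) = 67569/8377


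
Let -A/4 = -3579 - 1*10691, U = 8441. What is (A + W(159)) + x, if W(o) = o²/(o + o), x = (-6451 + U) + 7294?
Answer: 132887/2 ≈ 66444.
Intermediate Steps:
x = 9284 (x = (-6451 + 8441) + 7294 = 1990 + 7294 = 9284)
W(o) = o/2 (W(o) = o²/((2*o)) = (1/(2*o))*o² = o/2)
A = 57080 (A = -4*(-3579 - 1*10691) = -4*(-3579 - 10691) = -4*(-14270) = 57080)
(A + W(159)) + x = (57080 + (½)*159) + 9284 = (57080 + 159/2) + 9284 = 114319/2 + 9284 = 132887/2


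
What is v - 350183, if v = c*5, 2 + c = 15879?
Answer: -270798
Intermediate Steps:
c = 15877 (c = -2 + 15879 = 15877)
v = 79385 (v = 15877*5 = 79385)
v - 350183 = 79385 - 350183 = -270798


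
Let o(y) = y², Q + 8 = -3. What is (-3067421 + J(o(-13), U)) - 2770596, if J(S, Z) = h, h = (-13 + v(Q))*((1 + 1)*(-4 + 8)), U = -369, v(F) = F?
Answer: -5838209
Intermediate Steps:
Q = -11 (Q = -8 - 3 = -11)
h = -192 (h = (-13 - 11)*((1 + 1)*(-4 + 8)) = -48*4 = -24*8 = -192)
J(S, Z) = -192
(-3067421 + J(o(-13), U)) - 2770596 = (-3067421 - 192) - 2770596 = -3067613 - 2770596 = -5838209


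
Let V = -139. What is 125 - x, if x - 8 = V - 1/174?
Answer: 44545/174 ≈ 256.01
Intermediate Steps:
x = -22795/174 (x = 8 + (-139 - 1/174) = 8 - 24187/174 = -22795/174 ≈ -131.01)
125 - x = 125 - 1*(-22795/174) = 125 + 22795/174 = 44545/174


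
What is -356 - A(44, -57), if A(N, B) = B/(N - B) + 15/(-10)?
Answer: -71495/202 ≈ -353.94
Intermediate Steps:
A(N, B) = -3/2 + B/(N - B) (A(N, B) = B/(N - B) + 15*(-⅒) = B/(N - B) - 3/2 = -3/2 + B/(N - B))
-356 - A(44, -57) = -356 - (-5*(-57) + 3*44)/(2*(-57 - 1*44)) = -356 - (285 + 132)/(2*(-57 - 44)) = -356 - 417/(2*(-101)) = -356 - (-1)*417/(2*101) = -356 - 1*(-417/202) = -356 + 417/202 = -71495/202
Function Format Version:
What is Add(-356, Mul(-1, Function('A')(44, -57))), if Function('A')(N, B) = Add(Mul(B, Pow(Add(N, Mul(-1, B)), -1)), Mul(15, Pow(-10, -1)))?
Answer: Rational(-71495, 202) ≈ -353.94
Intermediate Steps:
Function('A')(N, B) = Add(Rational(-3, 2), Mul(B, Pow(Add(N, Mul(-1, B)), -1))) (Function('A')(N, B) = Add(Mul(B, Pow(Add(N, Mul(-1, B)), -1)), Mul(15, Rational(-1, 10))) = Add(Mul(B, Pow(Add(N, Mul(-1, B)), -1)), Rational(-3, 2)) = Add(Rational(-3, 2), Mul(B, Pow(Add(N, Mul(-1, B)), -1))))
Add(-356, Mul(-1, Function('A')(44, -57))) = Add(-356, Mul(-1, Mul(Rational(1, 2), Pow(Add(-57, Mul(-1, 44)), -1), Add(Mul(-5, -57), Mul(3, 44))))) = Add(-356, Mul(-1, Mul(Rational(1, 2), Pow(Add(-57, -44), -1), Add(285, 132)))) = Add(-356, Mul(-1, Mul(Rational(1, 2), Pow(-101, -1), 417))) = Add(-356, Mul(-1, Mul(Rational(1, 2), Rational(-1, 101), 417))) = Add(-356, Mul(-1, Rational(-417, 202))) = Add(-356, Rational(417, 202)) = Rational(-71495, 202)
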